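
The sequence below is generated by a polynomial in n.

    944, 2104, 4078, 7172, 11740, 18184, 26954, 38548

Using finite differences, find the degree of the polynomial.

1160, 1974, 3094, 4568, 6444, 8770, 11594
814, 1120, 1474, 1876, 2326, 2824
306, 354, 402, 450, 498
48, 48, 48, 48
The fourth differences are constant, so the polynomial has degree 4.

4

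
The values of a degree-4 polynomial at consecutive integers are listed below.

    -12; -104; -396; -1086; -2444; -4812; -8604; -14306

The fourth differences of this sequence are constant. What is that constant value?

First differences: -92, -292, -690, -1358, -2368, -3792, -5702
Second differences: -200, -398, -668, -1010, -1424, -1910
Third differences: -198, -270, -342, -414, -486
Fourth differences: -72, -72, -72, -72

-72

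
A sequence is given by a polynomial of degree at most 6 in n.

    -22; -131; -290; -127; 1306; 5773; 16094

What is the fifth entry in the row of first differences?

D1: -109, -159, 163, 1433, 4467, 10321
D2: -50, 322, 1270, 3034, 5854
D3: 372, 948, 1764, 2820
D4: 576, 816, 1056
D5: 240, 240

4467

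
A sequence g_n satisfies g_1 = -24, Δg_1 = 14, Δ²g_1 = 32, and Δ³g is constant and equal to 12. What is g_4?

126

Build the table forward from the leading diagonal:
Δ³: 12, 12, 12, 12
Δ²: 32, 44, 56, 68
Δ: 14, 46, 90, 146
g: -24, -10, 36, 126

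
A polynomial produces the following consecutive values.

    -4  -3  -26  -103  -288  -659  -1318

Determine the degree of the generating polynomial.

1, -23, -77, -185, -371, -659
-24, -54, -108, -186, -288
-30, -54, -78, -102
-24, -24, -24
The fourth differences are constant, so the polynomial has degree 4.

4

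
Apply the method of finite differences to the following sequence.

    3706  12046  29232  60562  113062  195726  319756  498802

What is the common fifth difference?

240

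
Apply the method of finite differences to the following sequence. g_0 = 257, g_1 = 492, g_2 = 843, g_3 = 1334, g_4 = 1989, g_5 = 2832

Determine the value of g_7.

Δ: 235, 351, 491, 655, 843
Δ²: 116, 140, 164, 188
Δ³: 24, 24, 24
The third differences are constant (24).
188 + 24 = 212;  843 + 212 = 1055;  2832 + 1055 = 3887
212 + 24 = 236;  1055 + 236 = 1291;  3887 + 1291 = 5178

5178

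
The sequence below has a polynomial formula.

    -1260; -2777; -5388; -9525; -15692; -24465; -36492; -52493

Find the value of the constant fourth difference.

D1: -1517, -2611, -4137, -6167, -8773, -12027, -16001
D2: -1094, -1526, -2030, -2606, -3254, -3974
D3: -432, -504, -576, -648, -720
D4: -72, -72, -72, -72

-72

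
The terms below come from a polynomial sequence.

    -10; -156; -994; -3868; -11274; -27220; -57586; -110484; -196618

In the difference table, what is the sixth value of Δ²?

-22532

First differences: -146, -838, -2874, -7406, -15946, -30366, -52898, -86134
Second differences: -692, -2036, -4532, -8540, -14420, -22532, -33236
Third differences: -1344, -2496, -4008, -5880, -8112, -10704
Fourth differences: -1152, -1512, -1872, -2232, -2592
Fifth differences: -360, -360, -360, -360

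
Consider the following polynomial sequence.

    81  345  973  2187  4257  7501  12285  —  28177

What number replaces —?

19023

Using the first 7 terms:
First differences: 264, 628, 1214, 2070, 3244, 4784
Second differences: 364, 586, 856, 1174, 1540
Third differences: 222, 270, 318, 366
Fourth differences: 48, 48, 48
Constant fourth difference = 48.
Extend forward: 366 + 48 = 414;  1540 + 414 = 1954;  4784 + 1954 = 6738;  12285 + 6738 = 19023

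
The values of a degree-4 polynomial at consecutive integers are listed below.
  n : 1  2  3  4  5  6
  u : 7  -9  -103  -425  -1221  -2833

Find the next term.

-5699

D1: -16, -94, -322, -796, -1612
D2: -78, -228, -474, -816
D3: -150, -246, -342
D4: -96, -96
The fourth differences are constant (-96).
-342 − 96 = -438;  -816 − 438 = -1254;  -1612 − 1254 = -2866;  -2833 − 2866 = -5699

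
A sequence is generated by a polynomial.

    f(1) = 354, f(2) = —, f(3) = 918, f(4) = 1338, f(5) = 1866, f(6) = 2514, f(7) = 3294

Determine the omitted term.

Using the last 5 terms:
D1: 420, 528, 648, 780
D2: 108, 120, 132
D3: 12, 12
Constant third difference = 12.
Extend backward: 108 − 12 = 96;  420 − 96 = 324;  918 − 324 = 594

594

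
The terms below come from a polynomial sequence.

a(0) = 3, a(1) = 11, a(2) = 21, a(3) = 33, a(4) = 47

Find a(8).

123

8, 10, 12, 14
2, 2, 2
Constant second difference = 2, so extend:
14 + 2 = 16;  47 + 16 = 63
16 + 2 = 18;  63 + 18 = 81
18 + 2 = 20;  81 + 20 = 101
20 + 2 = 22;  101 + 22 = 123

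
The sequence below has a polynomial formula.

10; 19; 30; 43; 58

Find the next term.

75

9, 11, 13, 15
2, 2, 2
Constant second difference = 2, so extend:
15 + 2 = 17;  58 + 17 = 75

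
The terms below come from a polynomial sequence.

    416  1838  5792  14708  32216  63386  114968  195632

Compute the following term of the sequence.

316208

First differences: 1422 , 3954 , 8916 , 17508 , 31170 , 51582 , 80664
Second differences: 2532 , 4962 , 8592 , 13662 , 20412 , 29082
Third differences: 2430 , 3630 , 5070 , 6750 , 8670
Fourth differences: 1200 , 1440 , 1680 , 1920
Fifth differences: 240 , 240 , 240
Constant fifth difference = 240, so extend:
1920 + 240 = 2160;  8670 + 2160 = 10830;  29082 + 10830 = 39912;  80664 + 39912 = 120576;  195632 + 120576 = 316208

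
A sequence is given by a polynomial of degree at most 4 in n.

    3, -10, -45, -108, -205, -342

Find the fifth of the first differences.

-137

Δ: -13, -35, -63, -97, -137
Δ²: -22, -28, -34, -40
Δ³: -6, -6, -6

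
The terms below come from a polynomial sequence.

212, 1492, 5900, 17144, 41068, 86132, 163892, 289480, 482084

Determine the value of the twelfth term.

1724792

1280, 4408, 11244, 23924, 45064, 77760, 125588, 192604
3128, 6836, 12680, 21140, 32696, 47828, 67016
3708, 5844, 8460, 11556, 15132, 19188
2136, 2616, 3096, 3576, 4056
480, 480, 480, 480
The fifth differences are constant (480).
4056 + 480 = 4536;  19188 + 4536 = 23724;  67016 + 23724 = 90740;  192604 + 90740 = 283344;  482084 + 283344 = 765428
4536 + 480 = 5016;  23724 + 5016 = 28740;  90740 + 28740 = 119480;  283344 + 119480 = 402824;  765428 + 402824 = 1168252
5016 + 480 = 5496;  28740 + 5496 = 34236;  119480 + 34236 = 153716;  402824 + 153716 = 556540;  1168252 + 556540 = 1724792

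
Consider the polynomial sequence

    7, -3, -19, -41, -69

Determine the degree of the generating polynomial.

-10, -16, -22, -28
-6, -6, -6
The second differences are constant, so the polynomial has degree 2.

2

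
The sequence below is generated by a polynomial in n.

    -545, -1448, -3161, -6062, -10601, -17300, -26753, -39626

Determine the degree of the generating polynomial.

4

First differences: -903, -1713, -2901, -4539, -6699, -9453, -12873
Second differences: -810, -1188, -1638, -2160, -2754, -3420
Third differences: -378, -450, -522, -594, -666
Fourth differences: -72, -72, -72, -72
The fourth differences are constant, so the polynomial has degree 4.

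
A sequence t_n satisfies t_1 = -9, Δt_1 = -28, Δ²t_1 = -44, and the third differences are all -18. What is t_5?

-457

Build the table forward from the leading diagonal:
Third differences: -18, -18, -18, -18, -18
Second differences: -44, -62, -80, -98, -116
First differences: -28, -72, -134, -214, -312
t: -9, -37, -109, -243, -457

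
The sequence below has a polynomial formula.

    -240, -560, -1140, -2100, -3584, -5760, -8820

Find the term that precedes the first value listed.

-320, -580, -960, -1484, -2176, -3060
-260, -380, -524, -692, -884
-120, -144, -168, -192
-24, -24, -24
The fourth differences are constant at -24.
Work back: -120 + 24 = -96;  -260 + 96 = -164;  -320 + 164 = -156;  -240 + 156 = -84

-84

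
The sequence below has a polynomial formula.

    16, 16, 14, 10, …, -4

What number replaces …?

Using the first 4 terms:
0  -2  -4
-2  -2
Constant second difference = -2.
Extend forward: -4 − 2 = -6;  10 − 6 = 4

4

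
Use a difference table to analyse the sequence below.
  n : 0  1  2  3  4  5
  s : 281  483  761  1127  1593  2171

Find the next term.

2873

202, 278, 366, 466, 578
76, 88, 100, 112
12, 12, 12
Constant third difference = 12, so extend:
112 + 12 = 124;  578 + 124 = 702;  2171 + 702 = 2873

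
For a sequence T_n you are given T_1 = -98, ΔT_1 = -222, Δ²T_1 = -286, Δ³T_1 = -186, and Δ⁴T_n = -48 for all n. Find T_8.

Build the table forward from the leading diagonal:
Fourth differences: -48, -48, -48, -48, -48, -48, -48, -48
Third differences: -186, -234, -282, -330, -378, -426, -474, -522
Second differences: -286, -472, -706, -988, -1318, -1696, -2122, -2596
First differences: -222, -508, -980, -1686, -2674, -3992, -5688, -7810
T: -98, -320, -828, -1808, -3494, -6168, -10160, -15848

-15848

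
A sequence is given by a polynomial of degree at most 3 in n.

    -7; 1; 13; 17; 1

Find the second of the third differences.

Δ: 8, 12, 4, -16
Δ²: 4, -8, -20
Δ³: -12, -12

-12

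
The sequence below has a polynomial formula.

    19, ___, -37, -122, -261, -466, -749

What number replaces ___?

6

Using the last 5 terms:
Δ: -85, -139, -205, -283
Δ²: -54, -66, -78
Δ³: -12, -12
Constant third difference = -12.
Extend backward: -54 + 12 = -42;  -85 + 42 = -43;  -37 + 43 = 6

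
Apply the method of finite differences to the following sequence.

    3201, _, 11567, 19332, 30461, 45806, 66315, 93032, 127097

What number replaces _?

6410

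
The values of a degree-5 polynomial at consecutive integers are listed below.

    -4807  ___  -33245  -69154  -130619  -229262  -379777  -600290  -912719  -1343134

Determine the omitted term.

Using the last 8 terms:
First differences: -35909  -61465  -98643  -150515  -220513  -312429  -430415
Second differences: -25556  -37178  -51872  -69998  -91916  -117986
Third differences: -11622  -14694  -18126  -21918  -26070
Fourth differences: -3072  -3432  -3792  -4152
Fifth differences: -360  -360  -360
Constant fifth difference = -360.
Extend backward: -3072 + 360 = -2712;  -11622 + 2712 = -8910;  -25556 + 8910 = -16646;  -35909 + 16646 = -19263;  -33245 + 19263 = -13982

-13982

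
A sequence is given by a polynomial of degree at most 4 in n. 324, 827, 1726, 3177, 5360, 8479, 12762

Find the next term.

18461

503 , 899 , 1451 , 2183 , 3119 , 4283
396 , 552 , 732 , 936 , 1164
156 , 180 , 204 , 228
24 , 24 , 24
The fourth differences are constant (24).
228 + 24 = 252;  1164 + 252 = 1416;  4283 + 1416 = 5699;  12762 + 5699 = 18461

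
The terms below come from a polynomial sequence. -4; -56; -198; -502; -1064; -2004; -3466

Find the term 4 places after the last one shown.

D1: -52  -142  -304  -562  -940  -1462
D2: -90  -162  -258  -378  -522
D3: -72  -96  -120  -144
D4: -24  -24  -24
Constant fourth difference = -24, so extend:
-144 − 24 = -168;  -522 − 168 = -690;  -1462 − 690 = -2152;  -3466 − 2152 = -5618
-168 − 24 = -192;  -690 − 192 = -882;  -2152 − 882 = -3034;  -5618 − 3034 = -8652
-192 − 24 = -216;  -882 − 216 = -1098;  -3034 − 1098 = -4132;  -8652 − 4132 = -12784
-216 − 24 = -240;  -1098 − 240 = -1338;  -4132 − 1338 = -5470;  -12784 − 5470 = -18254

-18254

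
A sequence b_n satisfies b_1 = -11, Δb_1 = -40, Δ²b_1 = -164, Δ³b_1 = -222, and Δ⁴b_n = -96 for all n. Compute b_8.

-14865

Build the table forward from the leading diagonal:
D4: -96, -96, -96, -96, -96, -96, -96, -96
D3: -222, -318, -414, -510, -606, -702, -798, -894
D2: -164, -386, -704, -1118, -1628, -2234, -2936, -3734
D1: -40, -204, -590, -1294, -2412, -4040, -6274, -9210
b: -11, -51, -255, -845, -2139, -4551, -8591, -14865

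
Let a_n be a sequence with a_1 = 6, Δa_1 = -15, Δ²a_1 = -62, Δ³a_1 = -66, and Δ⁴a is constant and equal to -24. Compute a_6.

Build the table forward from the leading diagonal:
Fourth differences: -24  -24  -24  -24  -24  -24
Third differences: -66  -90  -114  -138  -162  -186
Second differences: -62  -128  -218  -332  -470  -632
First differences: -15  -77  -205  -423  -755  -1225
a: 6  -9  -86  -291  -714  -1469

-1469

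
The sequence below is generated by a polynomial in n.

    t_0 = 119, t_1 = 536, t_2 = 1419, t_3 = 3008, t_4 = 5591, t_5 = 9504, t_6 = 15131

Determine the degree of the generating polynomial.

4

D1: 417, 883, 1589, 2583, 3913, 5627
D2: 466, 706, 994, 1330, 1714
D3: 240, 288, 336, 384
D4: 48, 48, 48
The fourth differences are constant, so the polynomial has degree 4.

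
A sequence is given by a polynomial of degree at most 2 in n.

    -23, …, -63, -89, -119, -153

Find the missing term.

Using the last 4 terms:
D1: -26  -30  -34
D2: -4  -4
Constant second difference = -4.
Extend backward: -26 + 4 = -22;  -63 + 22 = -41

-41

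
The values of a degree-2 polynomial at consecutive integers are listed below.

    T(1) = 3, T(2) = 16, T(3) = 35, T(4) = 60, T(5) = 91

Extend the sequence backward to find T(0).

Δ: 13  19  25  31
Δ²: 6  6  6
The second differences are constant at 6.
Work back: 13 − 6 = 7;  3 − 7 = -4

-4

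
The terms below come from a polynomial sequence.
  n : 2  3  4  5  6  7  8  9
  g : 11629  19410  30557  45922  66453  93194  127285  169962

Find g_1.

6458

Δ: 7781, 11147, 15365, 20531, 26741, 34091, 42677
Δ²: 3366, 4218, 5166, 6210, 7350, 8586
Δ³: 852, 948, 1044, 1140, 1236
Δ⁴: 96, 96, 96, 96
The fourth differences are constant at 96.
Work back: 852 − 96 = 756;  3366 − 756 = 2610;  7781 − 2610 = 5171;  11629 − 5171 = 6458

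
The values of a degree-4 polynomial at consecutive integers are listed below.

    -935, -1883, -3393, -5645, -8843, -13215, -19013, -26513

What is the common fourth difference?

-24

D1: -948, -1510, -2252, -3198, -4372, -5798, -7500
D2: -562, -742, -946, -1174, -1426, -1702
D3: -180, -204, -228, -252, -276
D4: -24, -24, -24, -24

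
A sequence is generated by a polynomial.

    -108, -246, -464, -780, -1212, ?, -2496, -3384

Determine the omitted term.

-1778

Using the first 5 terms:
-138, -218, -316, -432
-80, -98, -116
-18, -18
Constant third difference = -18.
Extend forward: -116 − 18 = -134;  -432 − 134 = -566;  -1212 − 566 = -1778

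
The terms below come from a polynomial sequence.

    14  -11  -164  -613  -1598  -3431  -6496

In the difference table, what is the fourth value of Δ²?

D1: -25, -153, -449, -985, -1833, -3065
D2: -128, -296, -536, -848, -1232
D3: -168, -240, -312, -384
D4: -72, -72, -72

-848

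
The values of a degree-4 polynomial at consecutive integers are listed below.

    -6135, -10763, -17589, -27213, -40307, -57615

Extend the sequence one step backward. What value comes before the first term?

Δ: -4628  -6826  -9624  -13094  -17308
Δ²: -2198  -2798  -3470  -4214
Δ³: -600  -672  -744
Δ⁴: -72  -72
The fourth differences are constant at -72.
Work back: -600 + 72 = -528;  -2198 + 528 = -1670;  -4628 + 1670 = -2958;  -6135 + 2958 = -3177

-3177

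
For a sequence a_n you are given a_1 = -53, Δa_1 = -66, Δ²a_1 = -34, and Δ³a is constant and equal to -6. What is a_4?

-359

Build the table forward from the leading diagonal:
Third differences: -6  -6  -6  -6
Second differences: -34  -40  -46  -52
First differences: -66  -100  -140  -186
a: -53  -119  -219  -359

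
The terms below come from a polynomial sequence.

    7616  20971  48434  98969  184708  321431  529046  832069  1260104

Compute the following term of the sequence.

Δ: 13355  27463  50535  85739  136723  207615  303023  428035
Δ²: 14108  23072  35204  50984  70892  95408  125012
Δ³: 8964  12132  15780  19908  24516  29604
Δ⁴: 3168  3648  4128  4608  5088
Δ⁵: 480  480  480  480
Constant fifth difference = 480, so extend:
5088 + 480 = 5568;  29604 + 5568 = 35172;  125012 + 35172 = 160184;  428035 + 160184 = 588219;  1260104 + 588219 = 1848323

1848323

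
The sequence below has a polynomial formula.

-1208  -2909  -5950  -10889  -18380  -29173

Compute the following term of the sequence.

-44114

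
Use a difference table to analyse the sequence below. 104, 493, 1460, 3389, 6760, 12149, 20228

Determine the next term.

31765

D1: 389, 967, 1929, 3371, 5389, 8079
D2: 578, 962, 1442, 2018, 2690
D3: 384, 480, 576, 672
D4: 96, 96, 96
Constant fourth difference = 96, so extend:
672 + 96 = 768;  2690 + 768 = 3458;  8079 + 3458 = 11537;  20228 + 11537 = 31765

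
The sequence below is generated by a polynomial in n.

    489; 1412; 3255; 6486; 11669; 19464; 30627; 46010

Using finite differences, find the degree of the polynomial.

4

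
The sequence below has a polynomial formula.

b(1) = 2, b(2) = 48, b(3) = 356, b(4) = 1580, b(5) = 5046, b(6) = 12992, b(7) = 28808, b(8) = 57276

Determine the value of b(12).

455468

D1: 46, 308, 1224, 3466, 7946, 15816, 28468
D2: 262, 916, 2242, 4480, 7870, 12652
D3: 654, 1326, 2238, 3390, 4782
D4: 672, 912, 1152, 1392
D5: 240, 240, 240
Fifth differences constant at 240.
1392 + 240 = 1632;  4782 + 1632 = 6414;  12652 + 6414 = 19066;  28468 + 19066 = 47534;  57276 + 47534 = 104810
1632 + 240 = 1872;  6414 + 1872 = 8286;  19066 + 8286 = 27352;  47534 + 27352 = 74886;  104810 + 74886 = 179696
1872 + 240 = 2112;  8286 + 2112 = 10398;  27352 + 10398 = 37750;  74886 + 37750 = 112636;  179696 + 112636 = 292332
2112 + 240 = 2352;  10398 + 2352 = 12750;  37750 + 12750 = 50500;  112636 + 50500 = 163136;  292332 + 163136 = 455468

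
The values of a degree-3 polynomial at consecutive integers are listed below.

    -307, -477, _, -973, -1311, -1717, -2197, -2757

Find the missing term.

Using the last 5 terms:
First differences: -338  -406  -480  -560
Second differences: -68  -74  -80
Third differences: -6  -6
Constant third difference = -6.
Extend backward: -68 + 6 = -62;  -338 + 62 = -276;  -973 + 276 = -697

-697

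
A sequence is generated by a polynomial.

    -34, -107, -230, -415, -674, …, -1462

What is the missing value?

Using the first 5 terms:
Δ: -73, -123, -185, -259
Δ²: -50, -62, -74
Δ³: -12, -12
Constant third difference = -12.
Extend forward: -74 − 12 = -86;  -259 − 86 = -345;  -674 − 345 = -1019

-1019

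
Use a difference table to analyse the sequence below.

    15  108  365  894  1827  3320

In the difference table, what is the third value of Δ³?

D1: 93, 257, 529, 933, 1493
D2: 164, 272, 404, 560
D3: 108, 132, 156
D4: 24, 24

156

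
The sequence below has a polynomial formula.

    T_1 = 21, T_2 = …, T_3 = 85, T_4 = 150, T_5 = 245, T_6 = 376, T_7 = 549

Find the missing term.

44

Using the last 5 terms:
First differences: 65  95  131  173
Second differences: 30  36  42
Third differences: 6  6
Constant third difference = 6.
Extend backward: 30 − 6 = 24;  65 − 24 = 41;  85 − 41 = 44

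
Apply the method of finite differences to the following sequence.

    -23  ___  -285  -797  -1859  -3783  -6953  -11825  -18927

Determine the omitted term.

-83

Using the last 7 terms:
Δ: -512  -1062  -1924  -3170  -4872  -7102
Δ²: -550  -862  -1246  -1702  -2230
Δ³: -312  -384  -456  -528
Δ⁴: -72  -72  -72
Constant fourth difference = -72.
Extend backward: -312 + 72 = -240;  -550 + 240 = -310;  -512 + 310 = -202;  -285 + 202 = -83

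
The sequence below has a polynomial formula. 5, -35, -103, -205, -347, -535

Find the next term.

D1: -40, -68, -102, -142, -188
D2: -28, -34, -40, -46
D3: -6, -6, -6
The third differences are constant (-6).
-46 − 6 = -52;  -188 − 52 = -240;  -535 − 240 = -775

-775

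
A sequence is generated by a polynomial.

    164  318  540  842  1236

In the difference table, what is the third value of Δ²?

92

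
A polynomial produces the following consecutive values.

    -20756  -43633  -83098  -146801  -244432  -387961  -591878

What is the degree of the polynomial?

D1: -22877, -39465, -63703, -97631, -143529, -203917
D2: -16588, -24238, -33928, -45898, -60388
D3: -7650, -9690, -11970, -14490
D4: -2040, -2280, -2520
D5: -240, -240
The fifth differences are constant, so the polynomial has degree 5.

5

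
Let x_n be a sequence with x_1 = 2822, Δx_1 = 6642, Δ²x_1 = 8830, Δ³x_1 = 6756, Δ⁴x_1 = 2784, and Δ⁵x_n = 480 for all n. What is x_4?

55994

Build the table forward from the leading diagonal:
D5: 480, 480, 480, 480
D4: 2784, 3264, 3744, 4224
D3: 6756, 9540, 12804, 16548
D2: 8830, 15586, 25126, 37930
D1: 6642, 15472, 31058, 56184
x: 2822, 9464, 24936, 55994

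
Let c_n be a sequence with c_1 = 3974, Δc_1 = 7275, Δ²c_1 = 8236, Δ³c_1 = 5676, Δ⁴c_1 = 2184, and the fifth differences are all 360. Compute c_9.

783678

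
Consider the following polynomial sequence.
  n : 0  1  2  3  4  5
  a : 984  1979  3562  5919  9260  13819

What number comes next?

19854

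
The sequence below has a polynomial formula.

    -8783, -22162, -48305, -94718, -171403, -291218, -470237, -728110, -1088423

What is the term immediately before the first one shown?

-2798

Δ: -13379, -26143, -46413, -76685, -119815, -179019, -257873, -360313
Δ²: -12764, -20270, -30272, -43130, -59204, -78854, -102440
Δ³: -7506, -10002, -12858, -16074, -19650, -23586
Δ⁴: -2496, -2856, -3216, -3576, -3936
Δ⁵: -360, -360, -360, -360
The fifth differences are constant at -360.
Work back: -2496 + 360 = -2136;  -7506 + 2136 = -5370;  -12764 + 5370 = -7394;  -13379 + 7394 = -5985;  -8783 + 5985 = -2798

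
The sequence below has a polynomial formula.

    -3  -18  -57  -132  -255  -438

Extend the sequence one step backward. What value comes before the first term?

0

D1: -15  -39  -75  -123  -183
D2: -24  -36  -48  -60
D3: -12  -12  -12
The third differences are constant at -12.
Work back: -24 + 12 = -12;  -15 + 12 = -3;  -3 + 3 = 0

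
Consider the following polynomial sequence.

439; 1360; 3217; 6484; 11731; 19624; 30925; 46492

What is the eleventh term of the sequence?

First differences: 921  1857  3267  5247  7893  11301  15567
Second differences: 936  1410  1980  2646  3408  4266
Third differences: 474  570  666  762  858
Fourth differences: 96  96  96  96
Fourth differences constant at 96.
858 + 96 = 954;  4266 + 954 = 5220;  15567 + 5220 = 20787;  46492 + 20787 = 67279
954 + 96 = 1050;  5220 + 1050 = 6270;  20787 + 6270 = 27057;  67279 + 27057 = 94336
1050 + 96 = 1146;  6270 + 1146 = 7416;  27057 + 7416 = 34473;  94336 + 34473 = 128809

128809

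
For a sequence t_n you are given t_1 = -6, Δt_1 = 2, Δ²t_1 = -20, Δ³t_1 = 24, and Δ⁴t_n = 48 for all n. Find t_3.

-22

Build the table forward from the leading diagonal:
D4: 48  48  48
D3: 24  72  120
D2: -20  4  76
D1: 2  -18  -14
t: -6  -4  -22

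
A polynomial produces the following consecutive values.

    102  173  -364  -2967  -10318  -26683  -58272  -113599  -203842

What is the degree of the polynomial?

5

Δ: 71, -537, -2603, -7351, -16365, -31589, -55327, -90243
Δ²: -608, -2066, -4748, -9014, -15224, -23738, -34916
Δ³: -1458, -2682, -4266, -6210, -8514, -11178
Δ⁴: -1224, -1584, -1944, -2304, -2664
Δ⁵: -360, -360, -360, -360
The fifth differences are constant, so the polynomial has degree 5.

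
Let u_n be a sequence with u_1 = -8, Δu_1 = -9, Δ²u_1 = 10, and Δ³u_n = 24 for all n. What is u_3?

-16

Build the table forward from the leading diagonal:
D3: 24, 24, 24
D2: 10, 34, 58
D1: -9, 1, 35
u: -8, -17, -16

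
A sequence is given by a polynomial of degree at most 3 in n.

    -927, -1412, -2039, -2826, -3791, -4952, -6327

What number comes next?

-7934

D1: -485, -627, -787, -965, -1161, -1375
D2: -142, -160, -178, -196, -214
D3: -18, -18, -18, -18
The third differences are constant (-18).
-214 − 18 = -232;  -1375 − 232 = -1607;  -6327 − 1607 = -7934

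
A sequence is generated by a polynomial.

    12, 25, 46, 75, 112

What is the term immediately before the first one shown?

7

13  21  29  37
8  8  8
The second differences are constant at 8.
Work back: 13 − 8 = 5;  12 − 5 = 7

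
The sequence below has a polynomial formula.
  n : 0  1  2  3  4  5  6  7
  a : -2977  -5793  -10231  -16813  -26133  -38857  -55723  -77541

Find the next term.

-105193

D1: -2816, -4438, -6582, -9320, -12724, -16866, -21818
D2: -1622, -2144, -2738, -3404, -4142, -4952
D3: -522, -594, -666, -738, -810
D4: -72, -72, -72, -72
Constant fourth difference = -72, so extend:
-810 − 72 = -882;  -4952 − 882 = -5834;  -21818 − 5834 = -27652;  -77541 − 27652 = -105193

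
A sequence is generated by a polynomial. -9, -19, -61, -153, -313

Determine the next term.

D1: -10, -42, -92, -160
D2: -32, -50, -68
D3: -18, -18
The third differences are constant (-18).
-68 − 18 = -86;  -160 − 86 = -246;  -313 − 246 = -559

-559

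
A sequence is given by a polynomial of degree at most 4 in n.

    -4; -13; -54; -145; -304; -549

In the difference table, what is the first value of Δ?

-9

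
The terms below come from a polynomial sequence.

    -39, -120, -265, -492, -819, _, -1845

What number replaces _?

Using the first 5 terms:
-81  -145  -227  -327
-64  -82  -100
-18  -18
Constant third difference = -18.
Extend forward: -100 − 18 = -118;  -327 − 118 = -445;  -819 − 445 = -1264

-1264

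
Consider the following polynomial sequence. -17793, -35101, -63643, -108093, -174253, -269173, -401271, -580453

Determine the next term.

First differences: -17308 , -28542 , -44450 , -66160 , -94920 , -132098 , -179182
Second differences: -11234 , -15908 , -21710 , -28760 , -37178 , -47084
Third differences: -4674 , -5802 , -7050 , -8418 , -9906
Fourth differences: -1128 , -1248 , -1368 , -1488
Fifth differences: -120 , -120 , -120
The fifth differences are constant (-120).
-1488 − 120 = -1608;  -9906 − 1608 = -11514;  -47084 − 11514 = -58598;  -179182 − 58598 = -237780;  -580453 − 237780 = -818233

-818233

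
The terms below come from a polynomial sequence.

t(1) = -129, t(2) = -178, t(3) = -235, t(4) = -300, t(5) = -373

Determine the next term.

-454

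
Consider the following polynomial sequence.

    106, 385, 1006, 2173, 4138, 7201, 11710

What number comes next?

18061

279, 621, 1167, 1965, 3063, 4509
342, 546, 798, 1098, 1446
204, 252, 300, 348
48, 48, 48
The fourth differences are constant (48).
348 + 48 = 396;  1446 + 396 = 1842;  4509 + 1842 = 6351;  11710 + 6351 = 18061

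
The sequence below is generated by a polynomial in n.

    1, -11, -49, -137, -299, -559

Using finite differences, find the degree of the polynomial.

3

First differences: -12, -38, -88, -162, -260
Second differences: -26, -50, -74, -98
Third differences: -24, -24, -24
The third differences are constant, so the polynomial has degree 3.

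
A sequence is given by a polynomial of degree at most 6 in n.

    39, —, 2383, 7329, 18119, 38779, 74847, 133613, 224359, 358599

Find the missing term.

527

Using the last 8 terms:
4946, 10790, 20660, 36068, 58766, 90746, 134240
5844, 9870, 15408, 22698, 31980, 43494
4026, 5538, 7290, 9282, 11514
1512, 1752, 1992, 2232
240, 240, 240
Constant fifth difference = 240.
Extend backward: 1512 − 240 = 1272;  4026 − 1272 = 2754;  5844 − 2754 = 3090;  4946 − 3090 = 1856;  2383 − 1856 = 527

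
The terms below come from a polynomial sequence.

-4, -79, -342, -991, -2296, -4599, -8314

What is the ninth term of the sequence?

-21996

-75 , -263 , -649 , -1305 , -2303 , -3715
-188 , -386 , -656 , -998 , -1412
-198 , -270 , -342 , -414
-72 , -72 , -72
Fourth differences constant at -72.
-414 − 72 = -486;  -1412 − 486 = -1898;  -3715 − 1898 = -5613;  -8314 − 5613 = -13927
-486 − 72 = -558;  -1898 − 558 = -2456;  -5613 − 2456 = -8069;  -13927 − 8069 = -21996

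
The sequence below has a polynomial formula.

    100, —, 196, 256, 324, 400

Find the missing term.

144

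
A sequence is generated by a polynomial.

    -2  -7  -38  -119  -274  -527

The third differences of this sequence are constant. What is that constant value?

Δ: -5, -31, -81, -155, -253
Δ²: -26, -50, -74, -98
Δ³: -24, -24, -24

-24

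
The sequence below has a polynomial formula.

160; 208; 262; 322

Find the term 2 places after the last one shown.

460

D1: 48  54  60
D2: 6  6
Second differences constant at 6.
60 + 6 = 66;  322 + 66 = 388
66 + 6 = 72;  388 + 72 = 460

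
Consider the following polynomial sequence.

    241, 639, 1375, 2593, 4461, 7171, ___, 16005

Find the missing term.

10939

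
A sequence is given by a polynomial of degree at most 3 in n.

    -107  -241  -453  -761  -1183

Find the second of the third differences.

First differences: -134, -212, -308, -422
Second differences: -78, -96, -114
Third differences: -18, -18

-18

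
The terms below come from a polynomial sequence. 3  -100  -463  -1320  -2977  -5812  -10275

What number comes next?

-103, -363, -857, -1657, -2835, -4463
-260, -494, -800, -1178, -1628
-234, -306, -378, -450
-72, -72, -72
Constant fourth difference = -72, so extend:
-450 − 72 = -522;  -1628 − 522 = -2150;  -4463 − 2150 = -6613;  -10275 − 6613 = -16888

-16888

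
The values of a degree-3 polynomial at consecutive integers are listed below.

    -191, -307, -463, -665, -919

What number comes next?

-1231

-116, -156, -202, -254
-40, -46, -52
-6, -6
The third differences are constant (-6).
-52 − 6 = -58;  -254 − 58 = -312;  -919 − 312 = -1231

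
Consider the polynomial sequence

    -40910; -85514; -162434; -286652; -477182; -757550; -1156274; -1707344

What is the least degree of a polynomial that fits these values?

Δ: -44604, -76920, -124218, -190530, -280368, -398724, -551070
Δ²: -32316, -47298, -66312, -89838, -118356, -152346
Δ³: -14982, -19014, -23526, -28518, -33990
Δ⁴: -4032, -4512, -4992, -5472
Δ⁵: -480, -480, -480
The fifth differences are constant, so the polynomial has degree 5.

5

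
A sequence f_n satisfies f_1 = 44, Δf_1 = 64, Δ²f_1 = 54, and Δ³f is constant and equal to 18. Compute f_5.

Build the table forward from the leading diagonal:
D3: 18, 18, 18, 18, 18
D2: 54, 72, 90, 108, 126
D1: 64, 118, 190, 280, 388
f: 44, 108, 226, 416, 696

696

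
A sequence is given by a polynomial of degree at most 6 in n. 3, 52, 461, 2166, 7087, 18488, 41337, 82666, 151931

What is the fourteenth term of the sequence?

1463296

First differences: 49 , 409 , 1705 , 4921 , 11401 , 22849 , 41329 , 69265
Second differences: 360 , 1296 , 3216 , 6480 , 11448 , 18480 , 27936
Third differences: 936 , 1920 , 3264 , 4968 , 7032 , 9456
Fourth differences: 984 , 1344 , 1704 , 2064 , 2424
Fifth differences: 360 , 360 , 360 , 360
Constant fifth difference = 360, so extend:
2424 + 360 = 2784;  9456 + 2784 = 12240;  27936 + 12240 = 40176;  69265 + 40176 = 109441;  151931 + 109441 = 261372
2784 + 360 = 3144;  12240 + 3144 = 15384;  40176 + 15384 = 55560;  109441 + 55560 = 165001;  261372 + 165001 = 426373
3144 + 360 = 3504;  15384 + 3504 = 18888;  55560 + 18888 = 74448;  165001 + 74448 = 239449;  426373 + 239449 = 665822
3504 + 360 = 3864;  18888 + 3864 = 22752;  74448 + 22752 = 97200;  239449 + 97200 = 336649;  665822 + 336649 = 1002471
3864 + 360 = 4224;  22752 + 4224 = 26976;  97200 + 26976 = 124176;  336649 + 124176 = 460825;  1002471 + 460825 = 1463296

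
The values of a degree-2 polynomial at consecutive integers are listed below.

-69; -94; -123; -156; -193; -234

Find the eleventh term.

-25, -29, -33, -37, -41
-4, -4, -4, -4
Constant second difference = -4, so extend:
-41 − 4 = -45;  -234 − 45 = -279
-45 − 4 = -49;  -279 − 49 = -328
-49 − 4 = -53;  -328 − 53 = -381
-53 − 4 = -57;  -381 − 57 = -438
-57 − 4 = -61;  -438 − 61 = -499

-499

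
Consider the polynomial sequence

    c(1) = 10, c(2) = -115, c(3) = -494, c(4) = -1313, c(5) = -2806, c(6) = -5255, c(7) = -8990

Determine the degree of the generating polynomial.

4

Δ: -125, -379, -819, -1493, -2449, -3735
Δ²: -254, -440, -674, -956, -1286
Δ³: -186, -234, -282, -330
Δ⁴: -48, -48, -48
The fourth differences are constant, so the polynomial has degree 4.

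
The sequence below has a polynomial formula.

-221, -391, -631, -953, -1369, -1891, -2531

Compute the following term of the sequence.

-3301

Δ: -170, -240, -322, -416, -522, -640
Δ²: -70, -82, -94, -106, -118
Δ³: -12, -12, -12, -12
Third differences constant at -12.
-118 − 12 = -130;  -640 − 130 = -770;  -2531 − 770 = -3301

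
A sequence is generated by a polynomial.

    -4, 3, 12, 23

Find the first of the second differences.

Δ: 7, 9, 11
Δ²: 2, 2

2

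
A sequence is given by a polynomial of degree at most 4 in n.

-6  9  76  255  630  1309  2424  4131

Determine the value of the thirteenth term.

First differences: 15, 67, 179, 375, 679, 1115, 1707
Second differences: 52, 112, 196, 304, 436, 592
Third differences: 60, 84, 108, 132, 156
Fourth differences: 24, 24, 24, 24
Fourth differences constant at 24.
156 + 24 = 180;  592 + 180 = 772;  1707 + 772 = 2479;  4131 + 2479 = 6610
180 + 24 = 204;  772 + 204 = 976;  2479 + 976 = 3455;  6610 + 3455 = 10065
204 + 24 = 228;  976 + 228 = 1204;  3455 + 1204 = 4659;  10065 + 4659 = 14724
228 + 24 = 252;  1204 + 252 = 1456;  4659 + 1456 = 6115;  14724 + 6115 = 20839
252 + 24 = 276;  1456 + 276 = 1732;  6115 + 1732 = 7847;  20839 + 7847 = 28686

28686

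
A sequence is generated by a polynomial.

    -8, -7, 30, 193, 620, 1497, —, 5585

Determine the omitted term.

Using the first 6 terms:
Δ: 1  37  163  427  877
Δ²: 36  126  264  450
Δ³: 90  138  186
Δ⁴: 48  48
Constant fourth difference = 48.
Extend forward: 186 + 48 = 234;  450 + 234 = 684;  877 + 684 = 1561;  1497 + 1561 = 3058

3058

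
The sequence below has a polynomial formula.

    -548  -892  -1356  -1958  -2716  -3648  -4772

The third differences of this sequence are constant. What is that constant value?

-18

Δ: -344, -464, -602, -758, -932, -1124
Δ²: -120, -138, -156, -174, -192
Δ³: -18, -18, -18, -18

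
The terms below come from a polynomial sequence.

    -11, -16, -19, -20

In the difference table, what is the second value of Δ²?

2

Δ: -5, -3, -1
Δ²: 2, 2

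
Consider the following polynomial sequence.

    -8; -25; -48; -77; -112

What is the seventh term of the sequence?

-200

Δ: -17 , -23 , -29 , -35
Δ²: -6 , -6 , -6
Second differences constant at -6.
-35 − 6 = -41;  -112 − 41 = -153
-41 − 6 = -47;  -153 − 47 = -200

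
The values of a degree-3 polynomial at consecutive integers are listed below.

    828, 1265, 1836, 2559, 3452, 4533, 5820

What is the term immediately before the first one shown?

507

437, 571, 723, 893, 1081, 1287
134, 152, 170, 188, 206
18, 18, 18, 18
The third differences are constant at 18.
Work back: 134 − 18 = 116;  437 − 116 = 321;  828 − 321 = 507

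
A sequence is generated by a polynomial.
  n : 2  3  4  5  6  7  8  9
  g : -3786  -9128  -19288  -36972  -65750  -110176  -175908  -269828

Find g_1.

-1300

-5342  -10160  -17684  -28778  -44426  -65732  -93920
-4818  -7524  -11094  -15648  -21306  -28188
-2706  -3570  -4554  -5658  -6882
-864  -984  -1104  -1224
-120  -120  -120
The fifth differences are constant at -120.
Work back: -864 + 120 = -744;  -2706 + 744 = -1962;  -4818 + 1962 = -2856;  -5342 + 2856 = -2486;  -3786 + 2486 = -1300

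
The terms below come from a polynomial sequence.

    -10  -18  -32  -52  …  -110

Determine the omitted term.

Using the first 4 terms:
-8, -14, -20
-6, -6
Constant second difference = -6.
Extend forward: -20 − 6 = -26;  -52 − 26 = -78

-78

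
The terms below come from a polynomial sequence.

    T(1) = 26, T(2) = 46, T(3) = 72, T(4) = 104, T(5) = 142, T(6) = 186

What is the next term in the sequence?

236

First differences: 20 , 26 , 32 , 38 , 44
Second differences: 6 , 6 , 6 , 6
Second differences constant at 6.
44 + 6 = 50;  186 + 50 = 236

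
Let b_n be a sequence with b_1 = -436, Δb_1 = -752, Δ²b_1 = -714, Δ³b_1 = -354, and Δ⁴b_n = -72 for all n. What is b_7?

-23818

Build the table forward from the leading diagonal:
D4: -72, -72, -72, -72, -72, -72, -72
D3: -354, -426, -498, -570, -642, -714, -786
D2: -714, -1068, -1494, -1992, -2562, -3204, -3918
D1: -752, -1466, -2534, -4028, -6020, -8582, -11786
b: -436, -1188, -2654, -5188, -9216, -15236, -23818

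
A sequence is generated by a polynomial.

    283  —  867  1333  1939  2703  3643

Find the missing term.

Using the last 5 terms:
Δ: 466, 606, 764, 940
Δ²: 140, 158, 176
Δ³: 18, 18
Constant third difference = 18.
Extend backward: 140 − 18 = 122;  466 − 122 = 344;  867 − 344 = 523

523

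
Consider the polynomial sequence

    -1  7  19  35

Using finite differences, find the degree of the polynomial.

First differences: 8, 12, 16
Second differences: 4, 4
The second differences are constant, so the polynomial has degree 2.

2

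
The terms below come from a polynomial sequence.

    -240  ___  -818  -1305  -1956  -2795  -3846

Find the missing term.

-471

Using the last 5 terms:
First differences: -487, -651, -839, -1051
Second differences: -164, -188, -212
Third differences: -24, -24
Constant third difference = -24.
Extend backward: -164 + 24 = -140;  -487 + 140 = -347;  -818 + 347 = -471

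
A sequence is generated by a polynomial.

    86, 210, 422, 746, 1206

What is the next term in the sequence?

1826

124 , 212 , 324 , 460
88 , 112 , 136
24 , 24
Constant third difference = 24, so extend:
136 + 24 = 160;  460 + 160 = 620;  1206 + 620 = 1826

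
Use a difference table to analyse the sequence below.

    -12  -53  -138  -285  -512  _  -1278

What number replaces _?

Using the first 5 terms:
D1: -41, -85, -147, -227
D2: -44, -62, -80
D3: -18, -18
Constant third difference = -18.
Extend forward: -80 − 18 = -98;  -227 − 98 = -325;  -512 − 325 = -837

-837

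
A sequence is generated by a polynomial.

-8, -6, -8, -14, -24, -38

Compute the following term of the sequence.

-56

D1: 2, -2, -6, -10, -14
D2: -4, -4, -4, -4
The second differences are constant (-4).
-14 − 4 = -18;  -38 − 18 = -56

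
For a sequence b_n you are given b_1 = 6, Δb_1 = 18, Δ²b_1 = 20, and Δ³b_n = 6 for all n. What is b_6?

356

Build the table forward from the leading diagonal:
Δ³: 6  6  6  6  6  6
Δ²: 20  26  32  38  44  50
Δ: 18  38  64  96  134  178
b: 6  24  62  126  222  356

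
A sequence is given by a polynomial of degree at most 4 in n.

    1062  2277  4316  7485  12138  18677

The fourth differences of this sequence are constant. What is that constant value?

48

Δ: 1215, 2039, 3169, 4653, 6539
Δ²: 824, 1130, 1484, 1886
Δ³: 306, 354, 402
Δ⁴: 48, 48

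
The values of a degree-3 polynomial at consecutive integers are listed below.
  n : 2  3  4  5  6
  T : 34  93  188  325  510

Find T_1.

59  95  137  185
36  42  48
6  6
The third differences are constant at 6.
Work back: 36 − 6 = 30;  59 − 30 = 29;  34 − 29 = 5

5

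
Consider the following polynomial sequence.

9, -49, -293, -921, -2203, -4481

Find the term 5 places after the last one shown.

-47821

D1: -58  -244  -628  -1282  -2278
D2: -186  -384  -654  -996
D3: -198  -270  -342
D4: -72  -72
Fourth differences constant at -72.
-342 − 72 = -414;  -996 − 414 = -1410;  -2278 − 1410 = -3688;  -4481 − 3688 = -8169
-414 − 72 = -486;  -1410 − 486 = -1896;  -3688 − 1896 = -5584;  -8169 − 5584 = -13753
-486 − 72 = -558;  -1896 − 558 = -2454;  -5584 − 2454 = -8038;  -13753 − 8038 = -21791
-558 − 72 = -630;  -2454 − 630 = -3084;  -8038 − 3084 = -11122;  -21791 − 11122 = -32913
-630 − 72 = -702;  -3084 − 702 = -3786;  -11122 − 3786 = -14908;  -32913 − 14908 = -47821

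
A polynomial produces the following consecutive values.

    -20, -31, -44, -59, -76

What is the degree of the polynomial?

D1: -11, -13, -15, -17
D2: -2, -2, -2
The second differences are constant, so the polynomial has degree 2.

2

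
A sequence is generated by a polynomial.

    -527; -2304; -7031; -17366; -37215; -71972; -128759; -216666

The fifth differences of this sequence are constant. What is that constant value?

-240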